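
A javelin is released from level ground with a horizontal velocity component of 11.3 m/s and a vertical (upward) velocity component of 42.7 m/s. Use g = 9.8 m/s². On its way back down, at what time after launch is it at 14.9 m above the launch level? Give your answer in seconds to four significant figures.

8.350 s

Set y = v_y0 t − ½ g t² = 14.9: 4.900 t² − 42.70 t + 14.9 = 0.
t = [42.70 ± √(42.70² − 2·9.80·14.9)] / 9.80 = (42.70 ± 39.13) / 9.80, so t = 0.3642 s or t = 8.350 s.
The descending-branch root is 8.350 s.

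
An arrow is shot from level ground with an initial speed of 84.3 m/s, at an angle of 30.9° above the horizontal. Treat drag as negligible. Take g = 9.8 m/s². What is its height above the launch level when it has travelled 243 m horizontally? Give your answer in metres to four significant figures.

Components: vₓ = 84.30 cos 30.9° = 72.33 m/s, v_y0 = 84.30 sin 30.9° = 43.29 m/s.
At x = 243 m, t = x/vₓ = 243/72.33 = 3.359 s.
Height: y = v_y0 t − ½ g t² = 43.29 × 3.359 − 4.900 × 3.359² = 145.4 − 55.30 = 90.13 m.

90.13 m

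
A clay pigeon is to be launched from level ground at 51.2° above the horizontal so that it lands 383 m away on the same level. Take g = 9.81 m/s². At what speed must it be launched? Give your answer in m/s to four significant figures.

62.02 m/s

Level-ground range: R = v₀² sin(2θ)/g, so v₀ = √(gR / sin 2θ).
v₀ = √(9.81 × 383 / sin 102.4°) = √(3757 / 0.9767) = √3847.0 = 62.02 m/s.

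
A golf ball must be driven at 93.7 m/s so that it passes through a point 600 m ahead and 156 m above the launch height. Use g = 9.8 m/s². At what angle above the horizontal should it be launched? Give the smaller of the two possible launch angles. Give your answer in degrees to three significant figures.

39.4°

Trajectory: y = x tanθ − g x² (1 + tan²θ)/(2v₀²). With x = 600, y = 156, v₀ = 93.7, g = 9.80:
200.9 tan²θ − 600 tanθ + (356.9) = 0.
tanθ = [600 ± √(600² − 4 × 200.9 × (356.9))] / (2 × 200.9) = (600 ± 270.5) / 401.8, giving tanθ = 0.8201 or 2.166.
θ = 39.35° or 65.22°; the smaller is 39.35°.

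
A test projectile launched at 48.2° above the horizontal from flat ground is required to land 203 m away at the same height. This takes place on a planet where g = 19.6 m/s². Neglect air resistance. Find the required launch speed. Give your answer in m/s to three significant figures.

63.3 m/s

From R = (v₀² / g) sin 2θ: v₀ = √(gR / sin 2θ).
v₀ = √(19.6 × 203 / sin 96.40°) = √(3979 / 0.9938) = √4003.8 = 63.28 m/s.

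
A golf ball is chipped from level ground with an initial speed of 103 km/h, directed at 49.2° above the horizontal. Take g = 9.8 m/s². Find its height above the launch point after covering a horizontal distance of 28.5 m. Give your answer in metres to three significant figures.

Convert: 103 km/h = 103/3.6 = 28.61 m/s.
Horizontal component vₓ = 28.61 cos 49.2° = 18.70 m/s; vertical v_y0 = 28.61 sin 49.2° = 21.66 m/s.
Time to reach x = 28.5 m: t = x/vₓ = 28.5/18.70 = 1.524 s.
Height: y = v_y0 t − ½ g t² = 21.66 × 1.524 − 4.900 × 1.524² = 33.02 − 11.39 = 21.63 m.

21.6 m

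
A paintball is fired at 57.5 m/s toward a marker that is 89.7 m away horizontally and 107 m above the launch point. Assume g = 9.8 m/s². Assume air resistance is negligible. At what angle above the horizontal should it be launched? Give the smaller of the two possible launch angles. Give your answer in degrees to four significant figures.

Trajectory: y = x tanθ − g x² (1 + tan²θ)/(2v₀²). With x = 89.7, y = 107, v₀ = 57.5, g = 9.80:
11.92 tan²θ − 89.7 tanθ + (118.9) = 0.
tanθ = [89.7 ± √(89.7² − 4 × 11.92 × (118.9))] / (2 × 11.92) = (89.7 ± 48.72) / 23.85, giving tanθ = 1.718 or 5.804.
θ = 59.80° or 80.22°; the smaller is 59.80°.

59.80°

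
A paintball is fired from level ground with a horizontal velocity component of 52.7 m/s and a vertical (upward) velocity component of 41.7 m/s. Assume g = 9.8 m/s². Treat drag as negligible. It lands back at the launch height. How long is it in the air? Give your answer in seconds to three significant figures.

Landing at launch height ⇒ T = 2 v_y0 / g = 2 × 41.70 / 9.80 = 8.510 s.

8.51 s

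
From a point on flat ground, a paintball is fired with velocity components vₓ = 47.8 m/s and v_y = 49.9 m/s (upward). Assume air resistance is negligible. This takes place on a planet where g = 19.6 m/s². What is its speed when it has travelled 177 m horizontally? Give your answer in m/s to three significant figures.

x = vₓ t ⇒ t = 177/47.80 = 3.703 s.
Vertical velocity there: v_y = v_y0 − g t = 49.90 − 19.6 × 3.703 = −22.68 m/s.
Speed: √(vₓ² + v_y²) = √(47.80² + 22.68²) = 52.91 m/s.

52.9 m/s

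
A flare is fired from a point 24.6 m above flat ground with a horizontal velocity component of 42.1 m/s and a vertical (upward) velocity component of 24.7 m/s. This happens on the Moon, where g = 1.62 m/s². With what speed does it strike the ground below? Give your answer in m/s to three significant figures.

With up positive and y = 0 at the ground: y(t) = 24.6 + (24.70) t − 0.8100 t². Setting y = 0 and taking the positive root: t = [24.70 + √(24.70² + 2·1.62·24.6)] / 1.62 = (24.70 + 26.26) / 1.62 = 31.46 s.
Vertical velocity at impact: v_y = v_y0 − g t = 24.70 − 1.62 × 31.46 = −26.26 m/s.
Speed: |v| = √(vₓ² + v_y²) = √(42.10² + 26.26²) = 49.62 m/s.

49.6 m/s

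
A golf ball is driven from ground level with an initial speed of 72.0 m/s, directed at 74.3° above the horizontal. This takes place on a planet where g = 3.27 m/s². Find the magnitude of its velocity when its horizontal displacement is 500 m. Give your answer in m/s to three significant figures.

24.3 m/s

vₓ = 72.00 cos 74.3° = 19.48 m/s; v_y0 = 72.00 sin 74.3° = 69.31 m/s.
Time to reach x = 500 m: t = x/vₓ = 500/19.48 = 25.66 s.
Vertical velocity there: v_y = v_y0 − g t = 69.31 − 3.27 × 25.66 = −14.60 m/s.
Speed: √(vₓ² + v_y²) = √(19.48² + 14.60²) = 24.35 m/s.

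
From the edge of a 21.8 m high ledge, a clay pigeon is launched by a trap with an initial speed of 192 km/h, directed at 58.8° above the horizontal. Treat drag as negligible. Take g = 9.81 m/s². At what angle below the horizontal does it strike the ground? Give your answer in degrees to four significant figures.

Convert: 192 km/h = 192/3.6 = 53.33 m/s.
Resolve: vₓ = 53.33 cos 58.8° = 27.63 m/s and v_y0 = 53.33 sin 58.8° = 45.62 m/s.
Vertical motion (up positive, ground at y = 0): 4.905 t² − (45.62) t − 21.8 = 0, so t = (45.62 + √(45.62² + 2·9.81·21.8)) / 9.81 = (45.62 + 50.09) / 9.81 = 9.756 s.
At impact: v_y = v_y0 − g t = −50.09 m/s; vₓ = 27.63 m/s.
Angle below horizontal: arctan(|v_y|/vₓ) = arctan(50.09/27.63) = 61.12°.

61.12°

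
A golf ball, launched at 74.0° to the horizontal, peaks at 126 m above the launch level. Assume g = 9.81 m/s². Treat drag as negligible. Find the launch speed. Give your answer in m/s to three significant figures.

51.7 m/s

At the peak v_y = 0, so v_y0 = √(2gH) = √(2 × 9.81 × 126) = 49.72 m/s.
v_y0 = v₀ sin θ ⇒ v₀ = 49.72 / sin 74.0° = 51.72 m/s.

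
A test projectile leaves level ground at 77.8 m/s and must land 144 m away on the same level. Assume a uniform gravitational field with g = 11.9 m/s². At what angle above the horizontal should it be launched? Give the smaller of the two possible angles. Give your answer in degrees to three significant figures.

R = v₀² sin 2θ / g gives sin 2θ = gR/v₀² = 11.9·144/77.8² = 0.2831.
2θ = 16.45° or 180° − 16.45° = 163.6°, so θ = 8.223° or 81.78°.
The smaller angle is 8.223°.

8.22°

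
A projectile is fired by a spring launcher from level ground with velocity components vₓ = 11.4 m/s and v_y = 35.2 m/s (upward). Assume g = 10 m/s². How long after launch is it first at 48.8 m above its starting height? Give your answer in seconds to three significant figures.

1.90 s

Require v_y0 t − ½ g t² = 48.8, i.e. 5.000 t² − 35.20 t + 48.8 = 0.
Quadratic formula: t = (35.20 ± √263.04) / 10.0 = (35.20 ± 16.22) / 10.0 → t = 1.898 s or 5.142 s.
The first (ascending) time is 1.898 s.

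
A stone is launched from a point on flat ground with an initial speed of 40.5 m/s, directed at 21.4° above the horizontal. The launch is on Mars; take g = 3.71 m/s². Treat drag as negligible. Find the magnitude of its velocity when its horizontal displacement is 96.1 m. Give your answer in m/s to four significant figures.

38.08 m/s

Resolve: vₓ = 40.50 cos 21.4° = 37.71 m/s and v_y0 = 40.50 sin 21.4° = 14.78 m/s.
x = vₓ t ⇒ t = 96.1/37.71 = 2.549 s.
Vertical velocity there: v_y = v_y0 − g t = 14.78 − 3.71 × 2.549 = 5.322 m/s.
Speed: √(vₓ² + v_y²) = √(37.71² + 5.322²) = 38.08 m/s.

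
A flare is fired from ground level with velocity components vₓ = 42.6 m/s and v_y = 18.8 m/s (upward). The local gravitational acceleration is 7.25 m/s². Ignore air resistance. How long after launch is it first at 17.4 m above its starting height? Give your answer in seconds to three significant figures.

Require v_y0 t − ½ g t² = 17.4, i.e. 3.625 t² − 18.80 t + 17.4 = 0.
t = [18.80 ± √(18.80² − 2·7.25·17.4)] / 7.25 = (18.80 ± 10.06) / 7.25, so t = 1.206 s or t = 3.980 s.
The first (ascending) time is 1.206 s.

1.21 s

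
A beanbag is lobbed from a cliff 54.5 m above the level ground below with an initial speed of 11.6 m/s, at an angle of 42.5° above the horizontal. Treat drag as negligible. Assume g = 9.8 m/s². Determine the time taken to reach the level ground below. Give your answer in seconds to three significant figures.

Resolve: vₓ = 11.60 cos 42.5° = 8.552 m/s and v_y0 = 11.60 sin 42.5° = 7.837 m/s.
The projectile lands when y = 54.5 + (7.837) t − ½·9.80·t² = 0. Positive root: t = (7.837 + √(7.837² + 2·9.80·54.5)) / 9.80 = (7.837 + 33.61) / 9.80 = 4.229 s.

4.23 s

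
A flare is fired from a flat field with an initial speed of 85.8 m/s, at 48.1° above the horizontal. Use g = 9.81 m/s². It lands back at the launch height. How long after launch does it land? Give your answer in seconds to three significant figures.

13.0 s

Resolve: vₓ = 85.80 cos 48.1° = 57.30 m/s and v_y0 = 85.80 sin 48.1° = 63.86 m/s.
Time of flight on level ground: T = 2 v_y0 / g = 2 × 63.86 / 9.81 = 13.02 s.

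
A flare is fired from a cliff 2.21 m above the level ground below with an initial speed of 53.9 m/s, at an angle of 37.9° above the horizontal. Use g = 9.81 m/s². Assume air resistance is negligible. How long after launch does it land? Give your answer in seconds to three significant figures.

6.82 s

Horizontal component vₓ = 53.90 cos 37.9° = 42.53 m/s; vertical v_y0 = 53.90 sin 37.9° = 33.11 m/s.
Vertical motion (up positive, ground at y = 0): 4.905 t² − (33.11) t − 2.21 = 0, so t = (33.11 + √(33.11² + 2·9.81·2.21)) / 9.81 = (33.11 + 33.76) / 9.81 = 6.816 s.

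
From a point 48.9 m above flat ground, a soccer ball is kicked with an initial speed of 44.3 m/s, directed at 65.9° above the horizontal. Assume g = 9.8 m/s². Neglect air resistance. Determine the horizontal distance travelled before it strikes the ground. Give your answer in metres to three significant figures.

Horizontal component vₓ = 44.30 cos 65.9° = 18.09 m/s; vertical v_y0 = 44.30 sin 65.9° = 40.44 m/s.
Vertical motion (up positive, ground at y = 0): 4.900 t² − (40.44) t − 48.9 = 0, so t = (40.44 + √(40.44² + 2·9.80·48.9)) / 9.80 = (40.44 + 50.93) / 9.80 = 9.323 s.
Horizontal distance: R = vₓ t = 18.09 × 9.323 = 168.6 m.

169 m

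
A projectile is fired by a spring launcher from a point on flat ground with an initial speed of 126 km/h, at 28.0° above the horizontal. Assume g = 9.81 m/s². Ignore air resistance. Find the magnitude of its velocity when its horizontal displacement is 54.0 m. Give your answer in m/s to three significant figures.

Convert: 126 km/h = 126/3.6 = 35.00 m/s.
Resolve: vₓ = 35.00 cos 28.0° = 30.90 m/s and v_y0 = 35.00 sin 28.0° = 16.43 m/s.
Time to reach x = 54.0 m: t = x/vₓ = 54.0/30.90 = 1.747 s.
Vertical velocity there: v_y = v_y0 − g t = 16.43 − 9.81 × 1.747 = −0.7104 m/s.
Speed: √(vₓ² + v_y²) = √(30.90² + 0.7104²) = 30.91 m/s.

30.9 m/s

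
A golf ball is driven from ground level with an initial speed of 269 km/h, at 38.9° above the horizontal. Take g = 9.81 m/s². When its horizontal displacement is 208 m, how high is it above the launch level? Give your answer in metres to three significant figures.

Convert: 269 km/h = 269/3.6 = 74.72 m/s.
Resolve: vₓ = 74.72 cos 38.9° = 58.15 m/s and v_y0 = 74.72 sin 38.9° = 46.92 m/s.
At x = 208 m, t = x/vₓ = 208/58.15 = 3.577 s.
Height: y = v_y0 t − ½ g t² = 46.92 × 3.577 − 4.905 × 3.577² = 167.8 − 62.75 = 105.1 m.

105 m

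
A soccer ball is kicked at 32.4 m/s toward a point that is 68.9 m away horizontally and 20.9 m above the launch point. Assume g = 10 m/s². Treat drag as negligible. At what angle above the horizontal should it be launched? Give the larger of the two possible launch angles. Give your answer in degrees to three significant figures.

Trajectory: y = x tanθ − g x² (1 + tan²θ)/(2v₀²). With x = 68.9, y = 20.9, v₀ = 32.4, g = 10.0:
22.61 tan²θ − 68.9 tanθ + (43.51) = 0.
tanθ = [68.9 ± √(68.9² − 4 × 22.61 × (43.51))] / (2 × 22.61) = (68.9 ± 28.49) / 45.22, giving tanθ = 0.8935 or 2.154.
θ = 41.78° or 65.09°; the larger is 65.09°.

65.1°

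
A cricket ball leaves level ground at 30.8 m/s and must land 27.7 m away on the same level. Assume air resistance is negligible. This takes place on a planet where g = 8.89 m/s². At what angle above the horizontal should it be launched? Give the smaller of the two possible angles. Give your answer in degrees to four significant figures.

7.523°

From R = (v₀²/g) sin 2θ: sin 2θ = 8.89 × 27.7 / 948.64 = 0.2596.
2θ = 15.05° or 180° − 15.05° = 165.0°, so θ = 7.523° or 82.48°.
The smaller angle is 7.523°.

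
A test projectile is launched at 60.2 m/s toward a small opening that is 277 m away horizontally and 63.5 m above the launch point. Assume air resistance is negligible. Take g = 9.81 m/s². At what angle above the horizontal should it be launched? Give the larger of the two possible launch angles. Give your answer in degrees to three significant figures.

60.1°

Trajectory: y = x tanθ − g x² (1 + tan²θ)/(2v₀²). With x = 277, y = 63.5, v₀ = 60.2, g = 9.81:
103.8 tan²θ − 277 tanθ + (167.3) = 0.
tanθ = [277 ± √(277² − 4 × 103.8 × (167.3))] / (2 × 103.8) = (277 ± 84.92) / 207.7, giving tanθ = 0.9248 or 1.743.
θ = 42.76° or 60.15°; the larger is 60.15°.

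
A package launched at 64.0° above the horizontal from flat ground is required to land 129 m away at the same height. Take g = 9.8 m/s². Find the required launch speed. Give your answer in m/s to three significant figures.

40.1 m/s

From R = (v₀² / g) sin 2θ: v₀ = √(gR / sin 2θ).
v₀ = √(9.80 × 129 / sin 128.0°) = √(1264 / 0.7880) = √1604.3 = 40.05 m/s.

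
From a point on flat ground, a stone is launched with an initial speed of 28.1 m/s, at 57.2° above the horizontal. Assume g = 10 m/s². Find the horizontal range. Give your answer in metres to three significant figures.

71.9 m

Components: vₓ = 28.10 cos 57.2° = 15.22 m/s, v_y0 = 28.10 sin 57.2° = 23.62 m/s.
Flight time T = 2 v_y0 / g = 4.724 s.
Horizontal distance R = vₓ T = 15.22 × 4.724 = 71.91 m.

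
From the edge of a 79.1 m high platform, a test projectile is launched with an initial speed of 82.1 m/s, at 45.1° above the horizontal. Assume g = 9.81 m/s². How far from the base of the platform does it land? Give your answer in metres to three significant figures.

vₓ = 82.10 cos 45.1° = 57.95 m/s; v_y0 = 82.10 sin 45.1° = 58.15 m/s.
Vertical motion (up positive, ground at y = 0): 4.905 t² − (58.15) t − 79.1 = 0, so t = (58.15 + √(58.15² + 2·9.81·79.1)) / 9.81 = (58.15 + 70.24) / 9.81 = 13.09 s.
Horizontal distance: R = vₓ t = 57.95 × 13.09 = 758.5 m.

758 m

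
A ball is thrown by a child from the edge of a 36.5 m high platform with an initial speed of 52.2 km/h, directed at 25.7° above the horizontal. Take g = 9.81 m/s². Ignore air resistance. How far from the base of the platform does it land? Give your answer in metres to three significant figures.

Convert: 52.2 km/h = 52.2/3.6 = 14.50 m/s.
Components: vₓ = 14.50 cos 25.7° = 13.07 m/s, v_y0 = 14.50 sin 25.7° = 6.288 m/s.
Vertical motion (up positive, ground at y = 0): 4.905 t² − (6.288) t − 36.5 = 0, so t = (6.288 + √(6.288² + 2·9.81·36.5)) / 9.81 = (6.288 + 27.49) / 9.81 = 3.443 s.
Horizontal distance: R = vₓ t = 13.07 × 3.443 = 44.99 m.

45.0 m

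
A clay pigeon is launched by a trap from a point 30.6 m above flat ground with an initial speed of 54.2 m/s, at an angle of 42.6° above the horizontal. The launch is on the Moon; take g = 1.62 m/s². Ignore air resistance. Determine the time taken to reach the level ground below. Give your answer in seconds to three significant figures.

Components: vₓ = 54.20 cos 42.6° = 39.90 m/s, v_y0 = 54.20 sin 42.6° = 36.69 m/s.
Vertical motion (up positive, ground at y = 0): 0.8100 t² − (36.69) t − 30.6 = 0, so t = (36.69 + √(36.69² + 2·1.62·30.6)) / 1.62 = (36.69 + 38.01) / 1.62 = 46.11 s.

46.1 s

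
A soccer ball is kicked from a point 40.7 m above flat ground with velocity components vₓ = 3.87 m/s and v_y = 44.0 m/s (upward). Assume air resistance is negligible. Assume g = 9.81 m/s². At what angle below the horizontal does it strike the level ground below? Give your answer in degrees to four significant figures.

85.77°

Vertical motion (up positive, ground at y = 0): 4.905 t² − (44.00) t − 40.7 = 0, so t = (44.00 + √(44.00² + 2·9.81·40.7)) / 9.81 = (44.00 + 52.29) / 9.81 = 9.816 s.
At impact: v_y = v_y0 − g t = −52.29 m/s; vₓ = 3.870 m/s.
Angle below horizontal: arctan(|v_y|/vₓ) = arctan(52.29/3.870) = 85.77°.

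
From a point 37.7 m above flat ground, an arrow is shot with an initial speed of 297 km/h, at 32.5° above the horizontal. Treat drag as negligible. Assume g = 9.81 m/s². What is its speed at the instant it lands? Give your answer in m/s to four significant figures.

86.87 m/s

Convert: 297 km/h = 297/3.6 = 82.50 m/s.
Components: vₓ = 82.50 cos 32.5° = 69.58 m/s, v_y0 = 82.50 sin 32.5° = 44.33 m/s.
With up positive and y = 0 at the ground: y(t) = 37.7 + (44.33) t − 4.905 t². Setting y = 0 and taking the positive root: t = [44.33 + √(44.33² + 2·9.81·37.7)] / 9.81 = (44.33 + 52.01) / 9.81 = 9.820 s.
Vertical velocity at impact: v_y = v_y0 − g t = 44.33 − 9.81 × 9.820 = −52.01 m/s.
Speed: |v| = √(vₓ² + v_y²) = √(69.58² + 52.01²) = 86.87 m/s.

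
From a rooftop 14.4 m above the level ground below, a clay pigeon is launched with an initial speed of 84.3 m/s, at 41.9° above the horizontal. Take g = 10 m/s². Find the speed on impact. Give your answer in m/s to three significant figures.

Horizontal component vₓ = 84.30 cos 41.9° = 62.75 m/s; vertical v_y0 = 84.30 sin 41.9° = 56.30 m/s.
With up positive and y = 0 at the ground: y(t) = 14.4 + (56.30) t − 5.000 t². Setting y = 0 and taking the positive root: t = [56.30 + √(56.30² + 2·10.0·14.4)] / 10.0 = (56.30 + 58.80) / 10.0 = 11.51 s.
Vertical velocity at impact: v_y = v_y0 − g t = 56.30 − 10.0 × 11.51 = −58.80 m/s.
Speed: |v| = √(vₓ² + v_y²) = √(62.75² + 58.80²) = 85.99 m/s.

86.0 m/s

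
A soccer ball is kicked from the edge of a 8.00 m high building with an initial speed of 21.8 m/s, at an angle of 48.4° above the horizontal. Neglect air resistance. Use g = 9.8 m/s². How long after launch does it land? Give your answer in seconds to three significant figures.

Components: vₓ = 21.80 cos 48.4° = 14.47 m/s, v_y0 = 21.80 sin 48.4° = 16.30 m/s.
The projectile lands when y = 8.00 + (16.30) t − ½·9.80·t² = 0. Positive root: t = (16.30 + √(16.30² + 2·9.80·8.00)) / 9.80 = (16.30 + 20.56) / 9.80 = 3.761 s.

3.76 s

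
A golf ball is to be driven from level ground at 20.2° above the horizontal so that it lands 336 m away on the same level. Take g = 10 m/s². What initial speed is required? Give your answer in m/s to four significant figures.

72.00 m/s

From R = (v₀² / g) sin 2θ: v₀ = √(gR / sin 2θ).
v₀ = √(10.0 × 336 / sin 40.40°) = √(3360 / 0.6481) = √5184.2 = 72.00 m/s.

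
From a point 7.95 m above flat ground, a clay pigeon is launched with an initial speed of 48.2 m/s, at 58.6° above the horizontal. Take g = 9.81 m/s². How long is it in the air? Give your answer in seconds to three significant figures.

8.58 s

Horizontal component vₓ = 48.20 cos 58.6° = 25.11 m/s; vertical v_y0 = 48.20 sin 58.6° = 41.14 m/s.
With up positive and y = 0 at the ground: y(t) = 7.95 + (41.14) t − 4.905 t². Setting y = 0 and taking the positive root: t = [41.14 + √(41.14² + 2·9.81·7.95)] / 9.81 = (41.14 + 43.00) / 9.81 = 8.577 s.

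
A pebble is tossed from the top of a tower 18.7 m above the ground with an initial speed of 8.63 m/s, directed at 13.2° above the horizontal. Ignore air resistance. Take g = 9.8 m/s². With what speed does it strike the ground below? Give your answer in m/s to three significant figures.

Horizontal component vₓ = 8.630 cos 13.2° = 8.402 m/s; vertical v_y0 = 8.630 sin 13.2° = 1.971 m/s.
The projectile lands when y = 18.7 + (1.971) t − ½·9.80·t² = 0. Positive root: t = (1.971 + √(1.971² + 2·9.80·18.7)) / 9.80 = (1.971 + 19.25) / 9.80 = 2.165 s.
Vertical velocity at impact: v_y = v_y0 − g t = 1.971 − 9.80 × 2.165 = −19.25 m/s.
Speed: |v| = √(vₓ² + v_y²) = √(8.402² + 19.25²) = 21.00 m/s.

21.0 m/s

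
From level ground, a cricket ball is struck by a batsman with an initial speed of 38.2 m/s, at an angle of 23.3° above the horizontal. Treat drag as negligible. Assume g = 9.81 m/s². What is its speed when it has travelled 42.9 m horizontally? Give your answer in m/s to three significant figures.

vₓ = 38.20 cos 23.3° = 35.08 m/s; v_y0 = 38.20 sin 23.3° = 15.11 m/s.
x = vₓ t ⇒ t = 42.9/35.08 = 1.223 s.
Vertical velocity there: v_y = v_y0 − g t = 15.11 − 9.81 × 1.223 = 3.115 m/s.
Speed: √(vₓ² + v_y²) = √(35.08² + 3.115²) = 35.22 m/s.

35.2 m/s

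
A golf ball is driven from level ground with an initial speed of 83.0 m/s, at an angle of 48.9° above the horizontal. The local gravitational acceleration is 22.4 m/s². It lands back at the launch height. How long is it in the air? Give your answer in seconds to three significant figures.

Components: vₓ = 83.00 cos 48.9° = 54.56 m/s, v_y0 = 83.00 sin 48.9° = 62.55 m/s.
Time of flight on level ground: T = 2 v_y0 / g = 2 × 62.55 / 22.4 = 5.584 s.

5.58 s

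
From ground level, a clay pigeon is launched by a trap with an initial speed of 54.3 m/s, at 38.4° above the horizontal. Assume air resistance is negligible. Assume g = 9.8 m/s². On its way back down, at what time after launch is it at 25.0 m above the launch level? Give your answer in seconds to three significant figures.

6.04 s

Components: vₓ = 54.30 cos 38.4° = 42.55 m/s, v_y0 = 54.30 sin 38.4° = 33.73 m/s.
Set y = v_y0 t − ½ g t² = 25.0: 4.900 t² − 33.73 t + 25.0 = 0.
t = [33.73 ± √(33.73² − 2·9.80·25.0)] / 9.80 = (33.73 ± 25.45) / 9.80, so t = 0.8449 s or t = 6.038 s.
The descending-branch root is 6.038 s.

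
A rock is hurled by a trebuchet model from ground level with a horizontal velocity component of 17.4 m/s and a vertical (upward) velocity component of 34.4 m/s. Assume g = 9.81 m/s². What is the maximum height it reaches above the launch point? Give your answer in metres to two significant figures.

Peak height H = v_y0² / (2g) = 1183.4 / 19.62 = 60.31 m.

60 m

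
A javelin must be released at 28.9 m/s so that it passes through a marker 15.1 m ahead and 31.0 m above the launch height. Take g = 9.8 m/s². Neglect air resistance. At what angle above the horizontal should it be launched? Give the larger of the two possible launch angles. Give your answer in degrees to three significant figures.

83.2°

Trajectory: y = x tanθ − g x² (1 + tan²θ)/(2v₀²). With x = 15.1, y = 31.0, v₀ = 28.9, g = 9.80:
1.338 tan²θ − 15.1 tanθ + (32.34) = 0.
tanθ = [15.1 ± √(15.1² − 4 × 1.338 × (32.34))] / (2 × 1.338) = (15.1 ± 7.415) / 2.675, giving tanθ = 2.873 or 8.416.
θ = 70.81° or 83.22°; the larger is 83.22°.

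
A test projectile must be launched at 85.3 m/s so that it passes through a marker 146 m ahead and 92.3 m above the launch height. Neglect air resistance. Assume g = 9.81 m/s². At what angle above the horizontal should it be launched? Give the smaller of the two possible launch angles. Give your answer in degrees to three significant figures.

38.4°

Trajectory: y = x tanθ − g x² (1 + tan²θ)/(2v₀²). With x = 146, y = 92.3, v₀ = 85.3, g = 9.81:
14.37 tan²θ − 146 tanθ + (106.7) = 0.
tanθ = [146 ± √(146² − 4 × 14.37 × (106.7))] / (2 × 14.37) = (146 ± 123.2) / 28.74, giving tanθ = 0.7924 or 9.368.
θ = 38.39° or 83.91°; the smaller is 38.39°.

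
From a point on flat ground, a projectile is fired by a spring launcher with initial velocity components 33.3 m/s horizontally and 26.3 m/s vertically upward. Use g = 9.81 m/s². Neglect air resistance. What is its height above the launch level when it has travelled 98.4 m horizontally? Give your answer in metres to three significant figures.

Time to reach x = 98.4 m: t = x/vₓ = 98.4/33.30 = 2.955 s.
Height: y = v_y0 t − ½ g t² = 26.30 × 2.955 − 4.905 × 2.955² = 77.72 − 42.83 = 34.89 m.

34.9 m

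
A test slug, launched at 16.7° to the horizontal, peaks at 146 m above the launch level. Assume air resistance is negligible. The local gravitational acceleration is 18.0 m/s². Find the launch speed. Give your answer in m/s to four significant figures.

At the peak v_y = 0, so v_y0 = √(2gH) = √(2 × 18.0 × 146) = 72.50 m/s.
v_y0 = v₀ sin θ ⇒ v₀ = 72.50 / sin 16.7° = 252.3 m/s.

252.3 m/s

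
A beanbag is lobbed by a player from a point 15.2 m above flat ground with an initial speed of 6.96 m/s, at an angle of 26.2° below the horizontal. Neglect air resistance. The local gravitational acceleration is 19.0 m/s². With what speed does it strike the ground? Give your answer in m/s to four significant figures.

Components: vₓ = 6.960 cos 26.2° = 6.245 m/s, v_y0 = −3.073 m/s (downward).
The projectile lands when y = 15.2 + (−3.073) t − ½·19.0·t² = 0. Positive root: t = (−3.073 + √(3.073² + 2·19.0·15.2)) / 19.0 = (−3.073 + 24.23) / 19.0 = 1.113 s.
Vertical velocity at impact: v_y = v_y0 − g t = −3.073 − 19.0 × 1.113 = −24.23 m/s.
Speed: |v| = √(vₓ² + v_y²) = √(6.245² + 24.23²) = 25.02 m/s.

25.02 m/s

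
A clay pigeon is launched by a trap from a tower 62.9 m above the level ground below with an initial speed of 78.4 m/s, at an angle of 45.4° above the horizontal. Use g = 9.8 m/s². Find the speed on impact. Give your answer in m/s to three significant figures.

Horizontal component vₓ = 78.40 cos 45.4° = 55.05 m/s; vertical v_y0 = 78.40 sin 45.4° = 55.82 m/s.
Vertical motion (up positive, ground at y = 0): 4.900 t² − (55.82) t − 62.9 = 0, so t = (55.82 + √(55.82² + 2·9.80·62.9)) / 9.80 = (55.82 + 65.95) / 9.80 = 12.43 s.
Vertical velocity at impact: v_y = v_y0 − g t = 55.82 − 9.80 × 12.43 = −65.95 m/s.
Speed: |v| = √(vₓ² + v_y²) = √(55.05² + 65.95²) = 85.90 m/s.

85.9 m/s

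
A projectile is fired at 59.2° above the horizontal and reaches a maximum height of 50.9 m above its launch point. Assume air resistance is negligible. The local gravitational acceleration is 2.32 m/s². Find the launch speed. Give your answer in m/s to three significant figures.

17.9 m/s

At the peak v_y = 0, so v_y0 = √(2gH) = √(2 × 2.32 × 50.9) = 15.37 m/s.
v_y0 = v₀ sin θ ⇒ v₀ = 15.37 / sin 59.2° = 17.89 m/s.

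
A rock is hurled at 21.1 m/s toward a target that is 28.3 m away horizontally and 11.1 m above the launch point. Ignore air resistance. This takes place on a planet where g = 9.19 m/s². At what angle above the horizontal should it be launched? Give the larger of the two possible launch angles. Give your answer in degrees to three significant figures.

Trajectory: y = x tanθ − g x² (1 + tan²θ)/(2v₀²). With x = 28.3, y = 11.1, v₀ = 21.1, g = 9.19:
8.266 tan²θ − 28.3 tanθ + (19.37) = 0.
tanθ = [28.3 ± √(28.3² − 4 × 8.266 × (19.37))] / (2 × 8.266) = (28.3 ± 12.67) / 16.53, giving tanθ = 0.9453 or 2.478.
θ = 43.39° or 68.03°; the larger is 68.03°.

68.0°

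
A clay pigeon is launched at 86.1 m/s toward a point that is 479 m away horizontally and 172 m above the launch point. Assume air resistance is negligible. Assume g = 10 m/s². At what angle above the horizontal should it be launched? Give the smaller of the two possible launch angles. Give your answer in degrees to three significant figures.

Trajectory: y = x tanθ − g x² (1 + tan²θ)/(2v₀²). With x = 479, y = 172, v₀ = 86.1, g = 10.0:
154.8 tan²θ − 479 tanθ + (326.8) = 0.
tanθ = [479 ± √(479² − 4 × 154.8 × (326.8))] / (2 × 154.8) = (479 ± 164.9) / 309.5, giving tanθ = 1.015 or 2.080.
θ = 45.43° or 64.33°; the smaller is 45.43°.

45.4°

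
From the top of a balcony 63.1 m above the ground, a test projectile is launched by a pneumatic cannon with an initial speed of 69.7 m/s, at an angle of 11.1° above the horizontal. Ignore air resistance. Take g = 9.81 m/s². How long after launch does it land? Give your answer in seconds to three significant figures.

5.21 s

vₓ = 69.70 cos 11.1° = 68.40 m/s; v_y0 = 69.70 sin 11.1° = 13.42 m/s.
The projectile lands when y = 63.1 + (13.42) t − ½·9.81·t² = 0. Positive root: t = (13.42 + √(13.42² + 2·9.81·63.1)) / 9.81 = (13.42 + 37.66) / 9.81 = 5.207 s.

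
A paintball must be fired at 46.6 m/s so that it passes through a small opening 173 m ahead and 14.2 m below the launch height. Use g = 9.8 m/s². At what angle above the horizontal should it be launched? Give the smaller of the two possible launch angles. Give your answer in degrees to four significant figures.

19.72°

Trajectory: y = x tanθ − g x² (1 + tan²θ)/(2v₀²). With x = 173, y = −14.2, v₀ = 46.6, g = 9.80:
67.53 tan²θ − 173 tanθ + (53.33) = 0.
tanθ = [173 ± √(173² − 4 × 67.53 × (53.33))] / (2 × 67.53) = (173 ± 124.6) / 135.1, giving tanθ = 0.3584 or 2.203.
θ = 19.72° or 65.59°; the smaller is 19.72°.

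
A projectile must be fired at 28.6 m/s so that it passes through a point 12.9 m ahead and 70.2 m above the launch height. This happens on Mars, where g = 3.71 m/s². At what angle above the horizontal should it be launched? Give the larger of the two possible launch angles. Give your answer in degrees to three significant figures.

87.9°

Trajectory: y = x tanθ − g x² (1 + tan²θ)/(2v₀²). With x = 12.9, y = 70.2, v₀ = 28.6, g = 3.71:
0.3774 tan²θ − 12.9 tanθ + (70.58) = 0.
tanθ = [12.9 ± √(12.9² − 4 × 0.3774 × (70.58))] / (2 × 0.3774) = (12.9 ± 7.738) / 0.7548, giving tanθ = 6.840 or 27.34.
θ = 81.68° or 87.91°; the larger is 87.91°.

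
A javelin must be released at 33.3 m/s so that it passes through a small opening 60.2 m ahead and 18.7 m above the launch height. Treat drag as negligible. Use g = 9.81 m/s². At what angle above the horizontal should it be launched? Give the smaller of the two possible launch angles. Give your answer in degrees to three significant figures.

Trajectory: y = x tanθ − g x² (1 + tan²θ)/(2v₀²). With x = 60.2, y = 18.7, v₀ = 33.3, g = 9.81:
16.03 tan²θ − 60.2 tanθ + (34.73) = 0.
tanθ = [60.2 ± √(60.2² − 4 × 16.03 × (34.73))] / (2 × 16.03) = (60.2 ± 37.38) / 32.06, giving tanθ = 0.7119 or 3.044.
θ = 35.45° or 71.81°; the smaller is 35.45°.

35.4°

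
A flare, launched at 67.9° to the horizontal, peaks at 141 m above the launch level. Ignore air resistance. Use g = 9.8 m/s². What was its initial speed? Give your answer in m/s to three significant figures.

At the peak v_y = 0, so v_y0 = √(2gH) = √(2 × 9.80 × 141) = 52.57 m/s.
v_y0 = v₀ sin θ ⇒ v₀ = 52.57 / sin 67.9° = 56.74 m/s.

56.7 m/s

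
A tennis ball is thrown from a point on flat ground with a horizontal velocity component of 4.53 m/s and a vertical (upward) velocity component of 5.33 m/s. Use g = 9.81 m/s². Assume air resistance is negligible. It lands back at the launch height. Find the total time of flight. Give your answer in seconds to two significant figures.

Time of flight on level ground: T = 2 v_y0 / g = 2 × 5.330 / 9.81 = 1.087 s.

1.1 s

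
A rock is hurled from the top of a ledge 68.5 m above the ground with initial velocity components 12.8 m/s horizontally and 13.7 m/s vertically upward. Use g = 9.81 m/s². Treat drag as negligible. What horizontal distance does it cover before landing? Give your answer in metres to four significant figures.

Vertical motion (up positive, ground at y = 0): 4.905 t² − (13.70) t − 68.5 = 0, so t = (13.70 + √(13.70² + 2·9.81·68.5)) / 9.81 = (13.70 + 39.14) / 9.81 = 5.386 s.
Horizontal distance: R = vₓ t = 12.80 × 5.386 = 68.94 m.

68.94 m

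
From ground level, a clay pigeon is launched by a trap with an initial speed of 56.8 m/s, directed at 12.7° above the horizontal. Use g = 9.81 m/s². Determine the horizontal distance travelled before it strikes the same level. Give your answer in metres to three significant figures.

141 m

Components: vₓ = 56.80 cos 12.7° = 55.41 m/s, v_y0 = 56.80 sin 12.7° = 12.49 m/s.
Time aloft: T = 2 v_y0 / g = 2 × 12.49 / 9.81 = 2.546 s.
Horizontal distance R = vₓ T = 55.41 × 2.546 = 141.1 m.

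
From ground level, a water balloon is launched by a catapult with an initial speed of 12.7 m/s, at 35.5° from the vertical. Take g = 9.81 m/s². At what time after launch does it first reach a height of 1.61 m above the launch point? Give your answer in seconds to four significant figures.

0.1693 s

Components: vₓ = 12.70 sin 35.5° = 7.375 m/s, v_y0 = 12.70 cos 35.5° = 10.34 m/s.
Height y(t) = 10.34 t − 4.905 t² = 1.61 gives 4.905 t² − 10.34 t + 1.61 = 0.
t = [10.34 ± √(10.34² − 2·9.81·1.61)] / 9.81 = (10.34 ± 8.678) / 9.81, so t = 0.1693 s or t = 1.939 s.
The first (ascending) time is 0.1693 s.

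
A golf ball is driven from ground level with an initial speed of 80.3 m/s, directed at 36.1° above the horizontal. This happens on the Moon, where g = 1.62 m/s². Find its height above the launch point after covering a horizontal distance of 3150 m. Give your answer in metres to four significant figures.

387.8 m

Components: vₓ = 80.30 cos 36.1° = 64.88 m/s, v_y0 = 80.30 sin 36.1° = 47.31 m/s.
x = vₓ t ⇒ t = 3150/64.88 = 48.55 s.
Height: y = v_y0 t − ½ g t² = 47.31 × 48.55 − 0.8100 × 48.55² = 2297 − 1909 = 387.8 m.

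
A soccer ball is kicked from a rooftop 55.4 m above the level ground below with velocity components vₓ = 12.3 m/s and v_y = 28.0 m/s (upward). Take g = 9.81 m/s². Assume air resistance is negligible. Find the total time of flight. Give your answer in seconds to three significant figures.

With up positive and y = 0 at the ground: y(t) = 55.4 + (28.00) t − 4.905 t². Setting y = 0 and taking the positive root: t = [28.00 + √(28.00² + 2·9.81·55.4)] / 9.81 = (28.00 + 43.25) / 9.81 = 7.263 s.

7.26 s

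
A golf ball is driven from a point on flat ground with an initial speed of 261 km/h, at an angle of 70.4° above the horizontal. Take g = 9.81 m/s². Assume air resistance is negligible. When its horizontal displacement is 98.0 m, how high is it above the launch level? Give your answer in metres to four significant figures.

Convert: 261 km/h = 261/3.6 = 72.50 m/s.
vₓ = 72.50 cos 70.4° = 24.32 m/s; v_y0 = 72.50 sin 70.4° = 68.30 m/s.
Time to reach x = 98.0 m: t = x/vₓ = 98.0/24.32 = 4.030 s.
Height: y = v_y0 t − ½ g t² = 68.30 × 4.030 − 4.905 × 4.030² = 275.2 − 79.64 = 195.6 m.

195.6 m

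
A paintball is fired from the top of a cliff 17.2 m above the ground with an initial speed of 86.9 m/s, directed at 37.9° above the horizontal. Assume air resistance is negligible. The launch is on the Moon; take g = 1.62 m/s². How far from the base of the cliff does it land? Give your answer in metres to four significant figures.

4541 m

Horizontal component vₓ = 86.90 cos 37.9° = 68.57 m/s; vertical v_y0 = 86.90 sin 37.9° = 53.38 m/s.
Vertical motion (up positive, ground at y = 0): 0.8100 t² − (53.38) t − 17.2 = 0, so t = (53.38 + √(53.38² + 2·1.62·17.2)) / 1.62 = (53.38 + 53.90) / 1.62 = 66.22 s.
Horizontal distance: R = vₓ t = 68.57 × 66.22 = 4541 m.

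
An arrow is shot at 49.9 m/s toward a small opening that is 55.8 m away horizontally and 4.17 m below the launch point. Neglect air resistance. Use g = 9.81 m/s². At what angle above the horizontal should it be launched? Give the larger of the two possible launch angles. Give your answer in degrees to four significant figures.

83.70°

Trajectory: y = x tanθ − g x² (1 + tan²θ)/(2v₀²). With x = 55.8, y = −4.17, v₀ = 49.9, g = 9.81:
6.133 tan²θ − 55.8 tanθ + (1.963) = 0.
tanθ = [55.8 ± √(55.8² − 4 × 6.133 × (1.963))] / (2 × 6.133) = (55.8 ± 55.37) / 12.27, giving tanθ = 0.03532 or 9.062.
θ = 2.023° or 83.70°; the larger is 83.70°.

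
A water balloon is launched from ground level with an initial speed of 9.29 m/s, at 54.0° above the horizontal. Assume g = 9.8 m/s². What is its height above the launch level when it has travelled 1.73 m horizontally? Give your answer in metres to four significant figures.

1.889 m

Components: vₓ = 9.290 cos 54.0° = 5.461 m/s, v_y0 = 9.290 sin 54.0° = 7.516 m/s.
Time to reach x = 1.73 m: t = x/vₓ = 1.73/5.461 = 0.3168 s.
Height: y = v_y0 t − ½ g t² = 7.516 × 0.3168 − 4.900 × 0.3168² = 2.381 − 0.4918 = 1.889 m.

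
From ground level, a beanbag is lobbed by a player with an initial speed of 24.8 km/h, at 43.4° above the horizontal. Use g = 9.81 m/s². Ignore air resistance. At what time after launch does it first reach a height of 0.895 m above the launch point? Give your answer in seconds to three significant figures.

Convert: 24.8 km/h = 24.8/3.6 = 6.889 m/s.
Resolve: vₓ = 6.889 cos 43.4° = 5.005 m/s and v_y0 = 6.889 sin 43.4° = 4.733 m/s.
Height y(t) = 4.733 t − 4.905 t² = 0.895 gives 4.905 t² − 4.733 t + 0.895 = 0.
t = [4.733 ± √(4.733² − 2·9.81·0.895)] / 9.81 = (4.733 ± 2.201) / 9.81, so t = 0.2581 s or t = 0.7068 s.
The first (ascending) time is 0.2581 s.

0.258 s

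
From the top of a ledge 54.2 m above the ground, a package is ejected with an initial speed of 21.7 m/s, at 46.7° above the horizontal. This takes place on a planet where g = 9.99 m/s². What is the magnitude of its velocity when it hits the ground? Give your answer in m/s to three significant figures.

Resolve: vₓ = 21.70 cos 46.7° = 14.88 m/s and v_y0 = 21.70 sin 46.7° = 15.79 m/s.
Vertical motion (up positive, ground at y = 0): 4.995 t² − (15.79) t − 54.2 = 0, so t = (15.79 + √(15.79² + 2·9.99·54.2)) / 9.99 = (15.79 + 36.50) / 9.99 = 5.235 s.
Vertical velocity at impact: v_y = v_y0 − g t = 15.79 − 9.99 × 5.235 = −36.50 m/s.
Speed: |v| = √(vₓ² + v_y²) = √(14.88² + 36.50²) = 39.42 m/s.

39.4 m/s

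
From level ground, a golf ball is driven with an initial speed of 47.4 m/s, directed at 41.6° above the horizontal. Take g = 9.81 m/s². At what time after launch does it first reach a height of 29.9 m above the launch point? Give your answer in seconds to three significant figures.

vₓ = 47.40 cos 41.6° = 35.45 m/s; v_y0 = 47.40 sin 41.6° = 31.47 m/s.
Set y = v_y0 t − ½ g t² = 29.9: 4.905 t² − 31.47 t + 29.9 = 0.
Quadratic formula: t = (31.47 ± √403.73) / 9.81 = (31.47 ± 20.09) / 9.81 → t = 1.160 s or 5.256 s.
The first (ascending) time is 1.160 s.

1.16 s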